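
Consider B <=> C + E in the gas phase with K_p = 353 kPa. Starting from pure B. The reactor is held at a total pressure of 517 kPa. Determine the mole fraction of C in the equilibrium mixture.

y_C = 0.389

Basis: 1 mol B initially; let X = conversion of B. Extent ξ = X.
Moles: n_B = 1 − X; n_C = X; n_E = X.
Summing: n_T = 1 + X.
With p_i = (n_i/n_T)P, K_p = p_C p_E / (p_B).
Substituting and setting equal to 353 kPa gives a polynomial in X; the root in (0,1) is X = 0.637.
Then n_C = 0.637, n_T = 1.64, so y_C = 0.389.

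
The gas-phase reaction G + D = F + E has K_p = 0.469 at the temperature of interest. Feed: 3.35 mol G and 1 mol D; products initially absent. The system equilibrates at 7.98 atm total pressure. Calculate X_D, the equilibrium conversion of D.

Take 1 mol D as basis and let X be its fractional conversion, so ξ = X.
Species balance: n_G = 3.35 − X; n_D = 1 − X; n_F = X; n_E = X.
Total moles n_T = 4.35 (Δν = 0, constant).
With p_i = (n_i/n_T)P, K_p = p_F p_E / (p_G p_D).
Setting this equal to 0.469 and taking the physical root (0 < X < 1) gives X = 0.658.

X = 0.658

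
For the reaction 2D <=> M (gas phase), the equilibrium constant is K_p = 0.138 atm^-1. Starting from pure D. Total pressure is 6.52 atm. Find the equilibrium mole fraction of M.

y_M = 0.364

Take 1 mol D as basis and let X be its fractional conversion, so ξ = 0.5X.
Species balance: n_D = 1 − X; n_M = 0.5X.
Total moles n_T = 1 − 0.5X.
Mole fractions y_i = n_i/n_T; K_p = p_M / (p_D^2) with p_i = y_i·P.
Substituting and setting equal to 0.138 atm^-1 gives a polynomial in X; the root in (0,1) is X = 0.534.
Then n_M = 0.267, n_T = 0.733, so y_M = 0.364.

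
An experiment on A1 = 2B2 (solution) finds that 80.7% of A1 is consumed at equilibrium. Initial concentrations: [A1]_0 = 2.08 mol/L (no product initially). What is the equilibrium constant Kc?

Let X = conversion of A1.
Concentrations: [A1] = 2.08 − 2.08X; [B2] = 4.16X.
At X = 0.807: [A1] = 0.401, [B2] = 3.36.
Kc = [B2]^2 / ([A1]) = 28.1 mol/L.

Kc = 28.1 mol/L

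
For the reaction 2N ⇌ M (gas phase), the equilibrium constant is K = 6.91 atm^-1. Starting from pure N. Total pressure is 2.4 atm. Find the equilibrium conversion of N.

Take 1 mol N as basis and let X be its fractional conversion, so ξ = 0.5X.
At extent ξ: n_N = 1 − X; n_M = 0.5X.
Total moles n_T = 1 − 0.5X.
With p_i = (n_i/n_T)P, K = p_M / (p_N^2).
Equating to 6.91 atm^-1 and solving on 0 < X < 1: X = 0.878.

X = 0.878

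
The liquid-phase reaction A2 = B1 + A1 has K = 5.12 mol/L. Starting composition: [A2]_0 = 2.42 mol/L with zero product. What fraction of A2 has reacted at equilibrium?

X = 0.741

Let X = conversion of A2; extent ξ = 2.42·X mol/L.
Concentrations: [A2] = 2.42 − 2.42X; [B1] = 2.42X; [A1] = 2.42X.
K = [B1] [A1] / ([A2]).
Equating to 5.12 mol/L: the physical root is X = 0.741.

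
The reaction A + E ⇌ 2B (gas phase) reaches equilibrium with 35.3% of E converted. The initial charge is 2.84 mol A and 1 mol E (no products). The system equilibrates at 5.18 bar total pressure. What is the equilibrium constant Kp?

Kp = 0.31

Take 1 mol E as basis and let X be its fractional conversion, so ξ = X.
At extent ξ: n_A = 2.84 − X; n_E = 1 − X; n_B = 2X.
Since Δν = 0, n_T = 3.84 throughout.
At X = 0.353: n_A = 2.49, n_E = 0.647, n_B = 0.706, n_T = 3.84.
p_i = (n_i/n_T)·P. Kp = p_B^2 / (p_A p_E) = 0.31.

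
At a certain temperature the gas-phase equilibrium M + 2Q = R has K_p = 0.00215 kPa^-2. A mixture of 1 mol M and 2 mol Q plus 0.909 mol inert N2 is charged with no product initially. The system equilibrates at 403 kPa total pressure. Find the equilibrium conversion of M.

X = 0.856

Let X = conversion of M (basis 1 mol M); extent of reaction ξ = X.
Moles: n_M = 1 − X; n_Q = 2 − 2X; n_R = X; n_I = 0.909 (inert).
n_T = Σnᵢ = 3.91 − 2X.
Mole fractions y_i = n_i/n_T; K_p = p_R / (p_M p_Q^2) with p_i = y_i·P.
This yields a degree-3 equation in X; solving on (0,1), X = 0.856.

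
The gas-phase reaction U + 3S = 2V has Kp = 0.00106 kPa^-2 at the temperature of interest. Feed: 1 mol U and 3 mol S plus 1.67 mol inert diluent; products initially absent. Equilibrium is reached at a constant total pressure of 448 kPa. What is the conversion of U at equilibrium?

X = 0.717

Take 1 mol U as basis and let X be its fractional conversion, so ξ = X.
Mole table: n_U = 1 − X; n_S = 3 − 3X; n_V = 2X; n_I = 1.67 (inert).
Total moles n_T = 5.67 − 2X.
Mole fractions y_i = n_i/n_T; Kp = p_V^2 / (p_U p_S^3) with p_i = y_i·P.
Substituting and setting equal to 0.00106 kPa^-2 gives a polynomial in X; the root in (0,1) is X = 0.717.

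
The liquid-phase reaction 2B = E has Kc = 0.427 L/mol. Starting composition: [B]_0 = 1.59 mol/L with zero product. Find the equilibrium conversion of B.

Let X = conversion of B; extent ξ = 1.59X/2 mol/L.
Concentrations: [B] = 1.59 − 1.59X; [E] = 0.795X.
Kc = [E] / ([B]^2).
Solving Kc = 0.427 for X ∈ (0,1): X = 0.434.

X = 0.434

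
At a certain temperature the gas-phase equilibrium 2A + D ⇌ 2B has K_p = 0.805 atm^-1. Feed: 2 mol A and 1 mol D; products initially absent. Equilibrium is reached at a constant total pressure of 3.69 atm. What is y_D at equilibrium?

Basis: 2 mol A initially; let X = conversion of A. Extent ξ = X.
Moles: n_A = 2 − 2X; n_D = 1 − X; n_B = 2X.
n_T = Σnᵢ = 3 − X.
Mole fractions y_i = n_i/n_T; K_p = p_B^2 / (p_A^2 p_D) with p_i = y_i·P.
This yields a degree-3 equation in X; solving on (0,1), X = 0.445.
Then n_D = 0.555, n_T = 2.55, so y_D = 0.217.

y_D = 0.217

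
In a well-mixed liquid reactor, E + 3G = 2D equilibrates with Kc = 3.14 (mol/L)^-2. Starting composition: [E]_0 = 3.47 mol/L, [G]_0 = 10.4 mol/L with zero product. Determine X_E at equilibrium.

Let X = conversion of E; extent ξ = 3.47·X mol/L.
Concentrations: [E] = 3.47 − 3.47X; [G] = 10.4 − 10.4X; [D] = 6.94X.
Kc = [D]^2 / ([E] [G]^3).
This equals 3.14 at X = 0.779 (the root in 0 < X < 1).

X = 0.779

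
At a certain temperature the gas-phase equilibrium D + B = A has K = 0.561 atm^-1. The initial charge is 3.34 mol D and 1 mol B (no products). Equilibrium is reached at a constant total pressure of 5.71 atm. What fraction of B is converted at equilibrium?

Let X = conversion of B (basis 1 mol B); extent of reaction ξ = X.
Mole table: n_D = 3.34 − X; n_B = 1 − X; n_A = X.
Total moles n_T = 4.34 − X.
Mole fractions y_i = n_i/n_T; K = p_A / (p_D p_B) with p_i = y_i·P.
Substituting and setting equal to 0.561 atm^-1 gives a polynomial in X; the root in (0,1) is X = 0.699.

X = 0.699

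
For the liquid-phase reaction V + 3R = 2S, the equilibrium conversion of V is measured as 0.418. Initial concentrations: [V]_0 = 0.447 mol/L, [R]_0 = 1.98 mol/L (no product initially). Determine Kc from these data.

Let X = conversion of V.
Concentrations: [V] = 0.447 − 0.447X; [R] = 1.98 − 1.34X; [S] = 0.894X.
At X = 0.418: [V] = 0.26, [R] = 1.42, [S] = 0.374.
Kc = [S]^2 / ([V] [R]^3) = 0.188 (mol/L)^-2.

Kc = 0.188 (mol/L)^-2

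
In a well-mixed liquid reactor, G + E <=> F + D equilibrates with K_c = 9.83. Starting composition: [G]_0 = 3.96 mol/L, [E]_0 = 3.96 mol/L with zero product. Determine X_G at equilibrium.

X = 0.758

Let X = conversion of G; extent ξ = 3.96·X mol/L.
Concentrations: [G] = 3.96 − 3.96X; [E] = 3.96 − 3.96X; [F] = 3.96X; [D] = 3.96X.
K_c = [F] [D] / ([G] [E]).
Setting equal to 9.83 and solving for X on (0,1) gives X = 0.758.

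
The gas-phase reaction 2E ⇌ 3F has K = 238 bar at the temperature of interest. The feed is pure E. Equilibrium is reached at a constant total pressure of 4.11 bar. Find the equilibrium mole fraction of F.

Basis: 1 mol E initially; let X = conversion of E. Extent ξ = 0.5X.
Species balance: n_E = 1 − X; n_F = 1.5X.
Summing: n_T = 1 + 0.5X.
Mole fractions y_i = n_i/n_T; K = p_F^3 / (p_E^2) with p_i = y_i·P.
This yields a degree-3 equation in X; solving on (0,1), X = 0.843.
Then n_F = 1.26, n_T = 1.42, so y_F = 0.890.

y_F = 0.890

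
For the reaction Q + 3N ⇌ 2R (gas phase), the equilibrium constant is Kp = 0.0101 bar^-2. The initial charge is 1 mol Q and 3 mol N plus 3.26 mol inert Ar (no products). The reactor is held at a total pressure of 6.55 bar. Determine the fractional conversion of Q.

X = 0.170

Take 1 mol Q as basis and let X be its fractional conversion, so ξ = X.
Mole table: n_Q = 1 − X; n_N = 3 − 3X; n_R = 2X; n_I = 3.26 (inert).
n_T = Σnᵢ = 7.26 − 2X.
Mole fractions y_i = n_i/n_T; Kp = p_R^2 / (p_Q p_N^3) with p_i = y_i·P.
Setting this equal to 0.0101 bar^-2 and taking the physical root (0 < X < 1) gives X = 0.170.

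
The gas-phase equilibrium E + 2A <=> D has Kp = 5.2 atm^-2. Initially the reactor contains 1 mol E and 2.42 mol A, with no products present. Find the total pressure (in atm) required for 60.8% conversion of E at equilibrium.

P = 1 atm

Basis: 1 mol E initially; let X = conversion of E. Extent ξ = X.
At extent ξ: n_E = 1 − X; n_A = 2.42 − 2X; n_D = X.
Summing: n_T = 3.42 − 2X.
Kp = p_D / (p_E p_A^2) with p_i = (n_i/n_T)·P.
At X = 0.608: the mole-fraction product g(X) = Π y_i^ν_i = 5.197. Since Kp = g(X)·P^{-2}, P = (g/Kp)^(1/2) = (5.197/5.2)^(1/2) = 1 atm.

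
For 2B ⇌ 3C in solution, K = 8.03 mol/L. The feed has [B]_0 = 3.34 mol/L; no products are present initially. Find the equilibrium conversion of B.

Let X = conversion of B; extent ξ = 3.34X/2 mol/L.
Concentrations: [B] = 3.34 − 3.34X; [C] = 5.01X.
K = [C]^3 / ([B]^2).
Equating to 8.03 mol/L: the physical root is X = 0.536.

X = 0.536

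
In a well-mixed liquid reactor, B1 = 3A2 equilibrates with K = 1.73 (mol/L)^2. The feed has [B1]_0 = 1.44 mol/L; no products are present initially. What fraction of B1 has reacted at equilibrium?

X = 0.281

Let X = conversion of B1; extent ξ = 1.44·X mol/L.
Concentrations: [B1] = 1.44 − 1.44X; [A2] = 4.32X.
K = [A2]^3 / ([B1]).
Setting equal to 1.73 and solving for X on (0,1) gives X = 0.281.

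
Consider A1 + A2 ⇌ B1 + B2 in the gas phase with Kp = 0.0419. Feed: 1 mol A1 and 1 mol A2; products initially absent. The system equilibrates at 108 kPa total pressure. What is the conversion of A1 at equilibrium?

Let X = conversion of A1 (basis 1 mol A1); extent of reaction ξ = X.
At extent ξ: n_A1 = 1 − X; n_A2 = 1 − X; n_B1 = X; n_B2 = X.
n_T stays at 2 (no change in mole number).
With p_i = (n_i/n_T)P, Kp = p_B1 p_B2 / (p_A1 p_A2).
Substituting and setting equal to 0.0419 gives a polynomial in X; the root in (0,1) is X = 0.170.

X = 0.170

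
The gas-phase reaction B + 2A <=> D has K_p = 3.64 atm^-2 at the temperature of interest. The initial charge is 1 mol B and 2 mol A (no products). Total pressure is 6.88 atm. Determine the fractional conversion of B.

Let X = conversion of B (basis 1 mol B); extent of reaction ξ = X.
Mole table: n_B = 1 − X; n_A = 2 − 2X; n_D = X.
Total moles n_T = 3 − 2X.
Mole fractions y_i = n_i/n_T; K_p = p_D / (p_B p_A^2) with p_i = y_i·P.
This yields a degree-3 equation in X; solving on (0,1), X = 0.874.

X = 0.874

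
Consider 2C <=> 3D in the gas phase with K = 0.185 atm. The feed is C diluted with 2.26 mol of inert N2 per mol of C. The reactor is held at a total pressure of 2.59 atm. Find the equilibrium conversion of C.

X = 0.322

Take 1 mol C as basis and let X be its fractional conversion, so ξ = 0.5X.
Species balance: n_C = 1 − X; n_D = 1.5X; n_I = 2.26 (inert).
Summing: n_T = 3.26 + 0.5X.
With p_i = (n_i/n_T)P, K = p_D^3 / (p_C^2).
Substituting and setting equal to 0.185 atm gives a polynomial in X; the root in (0,1) is X = 0.322.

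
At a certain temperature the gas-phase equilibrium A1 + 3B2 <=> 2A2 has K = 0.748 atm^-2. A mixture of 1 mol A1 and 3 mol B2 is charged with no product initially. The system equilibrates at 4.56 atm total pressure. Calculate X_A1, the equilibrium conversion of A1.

Basis: 1 mol A1 initially; let X = conversion of A1. Extent ξ = X.
Species balance: n_A1 = 1 − X; n_B2 = 3 − 3X; n_A2 = 2X.
Summing: n_T = 4 − 2X.
Mole fractions y_i = n_i/n_T; K = p_A2^2 / (p_A1 p_B2^3) with p_i = y_i·P.
Substituting and setting equal to 0.748 atm^-2 gives a polynomial in X; the root in (0,1) is X = 0.596.

X = 0.596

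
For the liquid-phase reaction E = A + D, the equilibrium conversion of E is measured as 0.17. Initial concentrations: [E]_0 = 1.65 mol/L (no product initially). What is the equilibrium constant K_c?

Let X = conversion of E.
Concentrations: [E] = 1.65 − 1.65X; [A] = 1.65X; [D] = 1.65X.
At X = 0.17: [E] = 1.37, [A] = 0.281, [D] = 0.281.
K_c = [A] [D] / ([E]) = 0.0575 mol/L.

K_c = 0.0575 mol/L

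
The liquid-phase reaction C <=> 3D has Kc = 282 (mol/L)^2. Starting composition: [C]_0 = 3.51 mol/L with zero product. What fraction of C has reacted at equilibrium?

X = 0.660

Let X = conversion of C; extent ξ = 3.51·X mol/L.
Concentrations: [C] = 3.51 − 3.51X; [D] = 10.5X.
Kc = [D]^3 / ([C]).
Setting equal to 282 and solving for X on (0,1) gives X = 0.660.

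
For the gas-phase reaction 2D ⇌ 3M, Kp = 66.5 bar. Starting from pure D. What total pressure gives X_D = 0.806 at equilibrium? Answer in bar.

P = 1.99 bar

Take 1 mol D as basis and let X be its fractional conversion, so ξ = 0.5X.
At extent ξ: n_D = 1 − X; n_M = 1.5X.
Summing: n_T = 1 + 0.5X.
Kp = p_M^3 / (p_D^2) with p_i = (n_i/n_T)·P.
At X = 0.806: the mole-fraction product g(X) = Π y_i^ν_i = 33.47. Since Kp = g(X)·P^{1}, P = (Kp/g)^(1/1) = (66.5/33.47)^(1/1) = 1.99 bar.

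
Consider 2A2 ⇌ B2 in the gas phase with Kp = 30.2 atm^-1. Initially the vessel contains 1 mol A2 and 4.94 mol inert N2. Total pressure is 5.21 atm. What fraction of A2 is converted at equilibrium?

Take 1 mol A2 as basis and let X be its fractional conversion, so ξ = 0.5X.
Species balance: n_A2 = 1 − X; n_B2 = 0.5X; n_I = 4.94 (inert).
Summing: n_T = 5.94 − 0.5X.
With p_i = (n_i/n_T)P, Kp = p_B2 / (p_A2^2).
This yields a degree-2 equation in X; solving on (0,1), X = 0.876.

X = 0.876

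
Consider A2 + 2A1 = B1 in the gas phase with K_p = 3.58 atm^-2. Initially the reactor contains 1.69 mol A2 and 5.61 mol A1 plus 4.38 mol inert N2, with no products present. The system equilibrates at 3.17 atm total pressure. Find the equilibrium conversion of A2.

X = 0.792

Take 1.69 mol A2 as basis and let X be its fractional conversion, so ξ = 1.69X.
At extent ξ: n_A2 = 1.69 − 1.69X; n_A1 = 5.61 − 3.38X; n_B1 = 1.69X; n_I = 4.38 (inert).
Summing: n_T = 11.7 − 3.38X.
Mole fractions y_i = n_i/n_T; K_p = p_B1 / (p_A2 p_A1^2) with p_i = y_i·P.
Substituting and setting equal to 3.58 atm^-2 gives a polynomial in X; the root in (0,1) is X = 0.792.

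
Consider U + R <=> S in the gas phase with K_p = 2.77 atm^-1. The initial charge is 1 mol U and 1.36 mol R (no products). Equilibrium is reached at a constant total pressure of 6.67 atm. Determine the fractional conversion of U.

X = 0.860

Let X = conversion of U (basis 1 mol U); extent of reaction ξ = X.
Species balance: n_U = 1 − X; n_R = 1.36 − X; n_S = X.
Total moles n_T = 2.36 − X.
Mole fractions y_i = n_i/n_T; K_p = p_S / (p_U p_R) with p_i = y_i·P.
This yields a degree-2 equation in X; solving on (0,1), X = 0.860.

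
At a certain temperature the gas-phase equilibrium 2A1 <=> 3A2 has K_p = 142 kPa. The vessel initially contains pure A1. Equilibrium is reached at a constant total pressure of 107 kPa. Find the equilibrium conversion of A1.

X = 0.498

Basis: 1 mol A1 initially; let X = conversion of A1. Extent ξ = 0.5X.
Species balance: n_A1 = 1 − X; n_A2 = 1.5X.
Summing: n_T = 1 + 0.5X.
y_i = n_i/n_T, p_i = y_i·P. K_p = p_A2^3 / (p_A1^2).
Substituting and setting equal to 142 kPa gives a polynomial in X; the root in (0,1) is X = 0.498.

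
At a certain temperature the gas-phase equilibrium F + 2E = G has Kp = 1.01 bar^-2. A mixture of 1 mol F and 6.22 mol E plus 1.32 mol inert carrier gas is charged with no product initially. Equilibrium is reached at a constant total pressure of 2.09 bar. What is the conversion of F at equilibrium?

X = 0.670

Take 1 mol F as basis and let X be its fractional conversion, so ξ = X.
At extent ξ: n_F = 1 − X; n_E = 6.22 − 2X; n_G = X; n_I = 1.32 (inert).
Total moles n_T = 8.54 − 2X.
Mole fractions y_i = n_i/n_T; Kp = p_G / (p_F p_E^2) with p_i = y_i·P.
Substituting and setting equal to 1.01 bar^-2 gives a polynomial in X; the root in (0,1) is X = 0.670.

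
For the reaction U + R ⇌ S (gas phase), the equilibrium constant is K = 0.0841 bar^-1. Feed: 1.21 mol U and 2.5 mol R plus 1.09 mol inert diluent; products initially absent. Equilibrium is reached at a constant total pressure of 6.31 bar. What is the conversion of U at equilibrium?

X = 0.208

Take 1.21 mol U as basis and let X be its fractional conversion, so ξ = 1.21X.
Species balance: n_U = 1.21 − 1.21X; n_R = 2.5 − 1.21X; n_S = 1.21X; n_I = 1.09 (inert).
n_T = Σnᵢ = 4.8 − 1.21X.
y_i = n_i/n_T, p_i = y_i·P. K = p_S / (p_U p_R).
Equating to 0.0841 bar^-1 and solving on 0 < X < 1: X = 0.208.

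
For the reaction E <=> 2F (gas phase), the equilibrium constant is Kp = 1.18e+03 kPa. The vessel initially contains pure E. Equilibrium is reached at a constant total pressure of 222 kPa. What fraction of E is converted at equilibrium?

Take 1 mol E as basis and let X be its fractional conversion, so ξ = X.
At extent ξ: n_E = 1 − X; n_F = 2X.
n_T = Σnᵢ = 1 + X.
y_i = n_i/n_T, p_i = y_i·P. Kp = p_F^2 / (p_E).
This yields a degree-2 equation in X; solving on (0,1), X = 0.755.

X = 0.755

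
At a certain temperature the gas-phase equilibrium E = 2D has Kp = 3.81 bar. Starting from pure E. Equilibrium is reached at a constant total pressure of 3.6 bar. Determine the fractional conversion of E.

Let X = conversion of E (basis 1 mol E); extent of reaction ξ = X.
Mole table: n_E = 1 − X; n_D = 2X.
Summing: n_T = 1 + X.
y_i = n_i/n_T, p_i = y_i·P. Kp = p_D^2 / (p_E).
This yields a degree-2 equation in X; solving on (0,1), X = 0.457.

X = 0.457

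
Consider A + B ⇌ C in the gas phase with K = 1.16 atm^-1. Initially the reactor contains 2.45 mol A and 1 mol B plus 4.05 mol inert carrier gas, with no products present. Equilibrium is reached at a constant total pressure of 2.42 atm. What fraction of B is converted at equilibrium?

X = 0.444

Basis: 1 mol B initially; let X = conversion of B. Extent ξ = X.
Species balance: n_A = 2.45 − X; n_B = 1 − X; n_C = X; n_I = 4.05 (inert).
Total moles n_T = 7.5 − X.
y_i = n_i/n_T, p_i = y_i·P. K = p_C / (p_A p_B).
Equating to 1.16 atm^-1 and solving on 0 < X < 1: X = 0.444.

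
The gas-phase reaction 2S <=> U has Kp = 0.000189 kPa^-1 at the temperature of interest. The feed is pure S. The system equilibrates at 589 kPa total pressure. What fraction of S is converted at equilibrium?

Basis: 1 mol S initially; let X = conversion of S. Extent ξ = 0.5X.
Species balance: n_S = 1 − X; n_U = 0.5X.
Total moles n_T = 1 − 0.5X.
Mole fractions y_i = n_i/n_T; Kp = p_U / (p_S^2) with p_i = y_i·P.
Equating to 0.000189 kPa^-1 and solving on 0 < X < 1: X = 0.168.

X = 0.168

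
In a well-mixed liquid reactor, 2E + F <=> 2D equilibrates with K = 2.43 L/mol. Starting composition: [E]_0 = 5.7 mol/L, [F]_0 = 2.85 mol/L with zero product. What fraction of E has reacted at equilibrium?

Let X = conversion of E; extent ξ = 5.7X/2 mol/L.
Concentrations: [E] = 5.7 − 5.7X; [F] = 2.85 − 2.85X; [D] = 5.7X.
K = [D]^2 / ([E]^2 [F]).
Solving K = 2.43 for X ∈ (0,1): X = 0.619.

X = 0.619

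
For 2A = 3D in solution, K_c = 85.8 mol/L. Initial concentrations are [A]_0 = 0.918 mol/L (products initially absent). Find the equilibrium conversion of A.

X = 0.851

Let X = conversion of A; extent ξ = 0.918X/2 mol/L.
Concentrations: [A] = 0.918 − 0.918X; [D] = 1.38X.
K_c = [D]^3 / ([A]^2).
Equating to 85.8 mol/L: the physical root is X = 0.851.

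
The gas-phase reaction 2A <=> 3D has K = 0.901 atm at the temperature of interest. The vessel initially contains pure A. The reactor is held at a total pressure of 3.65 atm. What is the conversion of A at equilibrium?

Let X = conversion of A (basis 1 mol A); extent of reaction ξ = 0.5X.
Species balance: n_A = 1 − X; n_D = 1.5X.
n_T = Σnᵢ = 1 + 0.5X.
With p_i = (n_i/n_T)P, K = p_D^3 / (p_A^2).
Equating to 0.901 atm and solving on 0 < X < 1: X = 0.335.

X = 0.335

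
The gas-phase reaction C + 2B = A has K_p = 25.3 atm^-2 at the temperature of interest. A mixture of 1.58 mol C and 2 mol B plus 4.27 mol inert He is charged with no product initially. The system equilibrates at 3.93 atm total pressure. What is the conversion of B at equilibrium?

X = 0.835

Take 2 mol B as basis and let X be its fractional conversion, so ξ = X.
At extent ξ: n_C = 1.58 − X; n_B = 2 − 2X; n_A = X; n_I = 4.27 (inert).
n_T = Σnᵢ = 7.85 − 2X.
y_i = n_i/n_T, p_i = y_i·P. K_p = p_A / (p_C p_B^2).
Equating to 25.3 atm^-2 and solving on 0 < X < 1: X = 0.835.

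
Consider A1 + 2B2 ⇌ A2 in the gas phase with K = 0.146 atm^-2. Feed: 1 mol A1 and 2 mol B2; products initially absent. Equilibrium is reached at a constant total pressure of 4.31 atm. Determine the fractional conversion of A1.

Basis: 1 mol A1 initially; let X = conversion of A1. Extent ξ = X.
Mole table: n_A1 = 1 − X; n_B2 = 2 − 2X; n_A2 = X.
n_T = Σnᵢ = 3 − 2X.
With p_i = (n_i/n_T)P, K = p_A2 / (p_A1 p_B2^2).
This yields a degree-3 equation in X; solving on (0,1), X = 0.433.

X = 0.433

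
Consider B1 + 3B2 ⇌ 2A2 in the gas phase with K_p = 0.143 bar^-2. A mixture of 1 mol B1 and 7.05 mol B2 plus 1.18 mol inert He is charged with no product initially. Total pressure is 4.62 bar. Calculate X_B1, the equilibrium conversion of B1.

X = 0.689

Take 1 mol B1 as basis and let X be its fractional conversion, so ξ = X.
Species balance: n_B1 = 1 − X; n_B2 = 7.05 − 3X; n_A2 = 2X; n_I = 1.18 (inert).
Total moles n_T = 9.23 − 2X.
y_i = n_i/n_T, p_i = y_i·P. K_p = p_A2^2 / (p_B1 p_B2^3).
Setting this equal to 0.143 bar^-2 and taking the physical root (0 < X < 1) gives X = 0.689.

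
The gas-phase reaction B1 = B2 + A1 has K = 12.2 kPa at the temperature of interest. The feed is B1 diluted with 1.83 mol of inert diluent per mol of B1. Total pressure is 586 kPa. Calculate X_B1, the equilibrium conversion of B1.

Take 1 mol B1 as basis and let X be its fractional conversion, so ξ = X.
Mole table: n_B1 = 1 − X; n_B2 = X; n_A1 = X; n_I = 1.83 (inert).
n_T = Σnᵢ = 2.83 + X.
Mole fractions y_i = n_i/n_T; K = p_B2 p_A1 / (p_B1) with p_i = y_i·P.
Substituting and setting equal to 12.2 kPa gives a polynomial in X; the root in (0,1) is X = 0.222.

X = 0.222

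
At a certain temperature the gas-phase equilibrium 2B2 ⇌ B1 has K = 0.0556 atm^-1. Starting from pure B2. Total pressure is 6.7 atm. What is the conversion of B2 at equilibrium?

Let X = conversion of B2 (basis 1 mol B2); extent of reaction ξ = 0.5X.
Species balance: n_B2 = 1 − X; n_B1 = 0.5X.
Summing: n_T = 1 − 0.5X.
Mole fractions y_i = n_i/n_T; K = p_B1 / (p_B2^2) with p_i = y_i·P.
This yields a degree-2 equation in X; solving on (0,1), X = 0.366.

X = 0.366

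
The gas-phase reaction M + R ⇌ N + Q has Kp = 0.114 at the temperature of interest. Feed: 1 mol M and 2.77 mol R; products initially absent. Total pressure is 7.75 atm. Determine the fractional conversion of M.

X = 0.402

Basis: 1 mol M initially; let X = conversion of M. Extent ξ = X.
Moles: n_M = 1 − X; n_R = 2.77 − X; n_N = X; n_Q = X.
Since Δν = 0, n_T = 3.77 throughout.
With p_i = (n_i/n_T)P, Kp = p_N p_Q / (p_M p_R).
Substituting and setting equal to 0.114 gives a polynomial in X; the root in (0,1) is X = 0.402.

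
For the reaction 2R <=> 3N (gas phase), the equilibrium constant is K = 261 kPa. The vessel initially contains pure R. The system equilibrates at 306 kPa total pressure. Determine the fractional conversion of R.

Basis: 1 mol R initially; let X = conversion of R. Extent ξ = 0.5X.
Moles: n_R = 1 − X; n_N = 1.5X.
Total moles n_T = 1 + 0.5X.
Mole fractions y_i = n_i/n_T; K = p_N^3 / (p_R^2) with p_i = y_i·P.
Substituting and setting equal to 261 kPa gives a polynomial in X; the root in (0,1) is X = 0.453.

X = 0.453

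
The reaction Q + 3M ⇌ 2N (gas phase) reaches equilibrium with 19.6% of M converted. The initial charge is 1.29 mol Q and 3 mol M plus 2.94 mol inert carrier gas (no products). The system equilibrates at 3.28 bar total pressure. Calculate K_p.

K_p = 0.0435 bar^-2

Take 3 mol M as basis and let X be its fractional conversion, so ξ = X.
Mole table: n_Q = 1.29 − X; n_M = 3 − 3X; n_N = 2X; n_I = 2.94 (inert).
n_T = Σnᵢ = 7.23 − 2X.
At X = 0.196: n_Q = 1.09, n_M = 2.41, n_N = 0.392, n_T = 6.84.
p_i = (n_i/n_T)·P. K_p = p_N^2 / (p_Q p_M^3) = 0.0435 bar^-2.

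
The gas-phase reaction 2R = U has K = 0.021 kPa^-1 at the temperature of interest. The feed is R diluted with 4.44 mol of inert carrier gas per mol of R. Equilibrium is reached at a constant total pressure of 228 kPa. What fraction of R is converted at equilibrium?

X = 0.486

Let X = conversion of R (basis 1 mol R); extent of reaction ξ = 0.5X.
At extent ξ: n_R = 1 − X; n_U = 0.5X; n_I = 4.44 (inert).
Total moles n_T = 5.44 − 0.5X.
y_i = n_i/n_T, p_i = y_i·P. K = p_U / (p_R^2).
Substituting and setting equal to 0.021 kPa^-1 gives a polynomial in X; the root in (0,1) is X = 0.486.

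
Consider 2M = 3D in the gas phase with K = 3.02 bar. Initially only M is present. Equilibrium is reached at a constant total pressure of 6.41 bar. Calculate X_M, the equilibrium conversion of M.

X = 0.394

Basis: 1 mol M initially; let X = conversion of M. Extent ξ = 0.5X.
Moles: n_M = 1 − X; n_D = 1.5X.
Total moles n_T = 1 + 0.5X.
With p_i = (n_i/n_T)P, K = p_D^3 / (p_M^2).
This yields a degree-3 equation in X; solving on (0,1), X = 0.394.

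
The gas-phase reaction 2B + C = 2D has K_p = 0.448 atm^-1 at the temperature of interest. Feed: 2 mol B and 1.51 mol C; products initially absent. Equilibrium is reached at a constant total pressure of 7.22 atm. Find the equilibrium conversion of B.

Basis: 2 mol B initially; let X = conversion of B. Extent ξ = X.
Mole table: n_B = 2 − 2X; n_C = 1.51 − X; n_D = 2X.
Summing: n_T = 3.51 − X.
Mole fractions y_i = n_i/n_T; K_p = p_D^2 / (p_B^2 p_C) with p_i = y_i·P.
Equating to 0.448 atm^-1 and solving on 0 < X < 1: X = 0.509.

X = 0.509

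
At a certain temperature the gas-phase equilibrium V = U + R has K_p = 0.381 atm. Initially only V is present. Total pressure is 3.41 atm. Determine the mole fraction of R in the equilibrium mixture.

y_R = 0.241

Let X = conversion of V (basis 1 mol V); extent of reaction ξ = X.
Mole table: n_V = 1 − X; n_U = X; n_R = X.
Total moles n_T = 1 + X.
Mole fractions y_i = n_i/n_T; K_p = p_U p_R / (p_V) with p_i = y_i·P.
This yields a degree-2 equation in X; solving on (0,1), X = 0.317.
Then n_R = 0.317, n_T = 1.32, so y_R = 0.241.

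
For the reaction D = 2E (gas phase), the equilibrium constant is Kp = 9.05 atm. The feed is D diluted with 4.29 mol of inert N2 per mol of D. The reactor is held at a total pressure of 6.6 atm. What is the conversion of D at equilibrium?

Basis: 1 mol D initially; let X = conversion of D. Extent ξ = X.
Moles: n_D = 1 − X; n_E = 2X; n_I = 4.29 (inert).
Summing: n_T = 5.29 + X.
With p_i = (n_i/n_T)P, Kp = p_E^2 / (p_D).
This yields a degree-2 equation in X; solving on (0,1), X = 0.737.

X = 0.737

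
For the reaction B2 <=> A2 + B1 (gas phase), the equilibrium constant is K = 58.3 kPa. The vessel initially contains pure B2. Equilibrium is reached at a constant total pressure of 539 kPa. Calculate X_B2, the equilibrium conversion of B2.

Let X = conversion of B2 (basis 1 mol B2); extent of reaction ξ = X.
Mole table: n_B2 = 1 − X; n_A2 = X; n_B1 = X.
n_T = Σnᵢ = 1 + X.
y_i = n_i/n_T, p_i = y_i·P. K = p_A2 p_B1 / (p_B2).
Equating to 58.3 kPa and solving on 0 < X < 1: X = 0.312.

X = 0.312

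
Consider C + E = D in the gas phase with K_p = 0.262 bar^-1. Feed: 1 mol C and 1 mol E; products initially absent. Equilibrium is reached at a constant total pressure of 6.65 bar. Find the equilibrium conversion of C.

Basis: 1 mol C initially; let X = conversion of C. Extent ξ = X.
Species balance: n_C = 1 − X; n_E = 1 − X; n_D = X.
n_T = Σnᵢ = 2 − X.
With p_i = (n_i/n_T)P, K_p = p_D / (p_C p_E).
Substituting and setting equal to 0.262 bar^-1 gives a polynomial in X; the root in (0,1) is X = 0.396.

X = 0.396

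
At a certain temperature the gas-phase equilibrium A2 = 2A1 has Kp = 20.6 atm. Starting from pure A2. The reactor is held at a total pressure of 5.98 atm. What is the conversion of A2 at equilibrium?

Let X = conversion of A2 (basis 1 mol A2); extent of reaction ξ = X.
Moles: n_A2 = 1 − X; n_A1 = 2X.
Total moles n_T = 1 + X.
y_i = n_i/n_T, p_i = y_i·P. Kp = p_A1^2 / (p_A2).
Setting this equal to 20.6 atm and taking the physical root (0 < X < 1) gives X = 0.680.

X = 0.680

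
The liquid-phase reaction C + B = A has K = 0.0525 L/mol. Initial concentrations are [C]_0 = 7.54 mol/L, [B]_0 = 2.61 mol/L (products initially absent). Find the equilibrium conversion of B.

X = 0.264

Let X = conversion of B; extent ξ = 2.61·X mol/L.
Concentrations: [C] = 7.54 − 2.61X; [B] = 2.61 − 2.61X; [A] = 2.61X.
K = [A] / ([C] [B]).
Solving K = 0.0525 for X ∈ (0,1): X = 0.264.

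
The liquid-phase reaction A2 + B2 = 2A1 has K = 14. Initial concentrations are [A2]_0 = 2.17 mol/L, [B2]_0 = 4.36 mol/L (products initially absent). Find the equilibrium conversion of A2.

Let X = conversion of A2; extent ξ = 2.17·X mol/L.
Concentrations: [A2] = 2.17 − 2.17X; [B2] = 4.36 − 2.17X; [A1] = 4.34X.
K = [A1]^2 / ([A2] [B2]).
Solving K = 14 for X ∈ (0,1): X = 0.832.

X = 0.832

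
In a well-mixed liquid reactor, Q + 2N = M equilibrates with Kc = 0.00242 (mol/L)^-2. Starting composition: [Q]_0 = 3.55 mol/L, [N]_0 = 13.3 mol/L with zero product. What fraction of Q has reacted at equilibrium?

Let X = conversion of Q; extent ξ = 3.55·X mol/L.
Concentrations: [Q] = 3.55 − 3.55X; [N] = 13.3 − 7.1X; [M] = 3.55X.
Kc = [M] / ([Q] [N]^2).
Setting equal to 0.00242 and solving for X on (0,1) gives X = 0.244.

X = 0.244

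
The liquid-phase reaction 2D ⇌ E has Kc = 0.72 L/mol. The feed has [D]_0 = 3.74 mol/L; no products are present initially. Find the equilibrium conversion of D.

X = 0.652

Let X = conversion of D; extent ξ = 3.74X/2 mol/L.
Concentrations: [D] = 3.74 − 3.74X; [E] = 1.87X.
Kc = [E] / ([D]^2).
Equating to 0.72 L/mol: the physical root is X = 0.652.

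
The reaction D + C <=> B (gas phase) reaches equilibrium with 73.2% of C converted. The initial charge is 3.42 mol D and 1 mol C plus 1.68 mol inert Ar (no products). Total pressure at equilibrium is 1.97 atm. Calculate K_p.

K_p = 2.77 atm^-1

Take 1 mol C as basis and let X be its fractional conversion, so ξ = X.
Species balance: n_D = 3.42 − X; n_C = 1 − X; n_B = X; n_I = 1.68 (inert).
Summing: n_T = 6.1 − X.
At X = 0.732: n_D = 2.69, n_C = 0.268, n_B = 0.732, n_T = 5.37.
p_i = (n_i/n_T)·P. K_p = p_B / (p_D p_C) = 2.77 atm^-1.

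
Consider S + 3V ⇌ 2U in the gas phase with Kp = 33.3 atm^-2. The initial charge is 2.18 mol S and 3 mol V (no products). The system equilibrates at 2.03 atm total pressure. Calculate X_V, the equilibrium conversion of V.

X = 0.813

Basis: 3 mol V initially; let X = conversion of V. Extent ξ = X.
Moles: n_S = 2.18 − X; n_V = 3 − 3X; n_U = 2X.
Total moles n_T = 5.18 − 2X.
With p_i = (n_i/n_T)P, Kp = p_U^2 / (p_S p_V^3).
This yields a degree-4 equation in X; solving on (0,1), X = 0.813.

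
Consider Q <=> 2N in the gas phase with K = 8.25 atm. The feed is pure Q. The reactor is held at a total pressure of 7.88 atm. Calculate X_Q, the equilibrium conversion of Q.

X = 0.455

Take 1 mol Q as basis and let X be its fractional conversion, so ξ = X.
At extent ξ: n_Q = 1 − X; n_N = 2X.
n_T = Σnᵢ = 1 + X.
y_i = n_i/n_T, p_i = y_i·P. K = p_N^2 / (p_Q).
Setting this equal to 8.25 atm and taking the physical root (0 < X < 1) gives X = 0.455.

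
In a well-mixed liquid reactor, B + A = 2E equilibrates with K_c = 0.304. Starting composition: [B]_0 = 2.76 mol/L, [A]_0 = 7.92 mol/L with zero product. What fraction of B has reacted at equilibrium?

Let X = conversion of B; extent ξ = 2.76·X mol/L.
Concentrations: [B] = 2.76 − 2.76X; [A] = 7.92 − 2.76X; [E] = 5.52X.
K_c = [E]^2 / ([B] [A]).
This equals 0.304 at X = 0.352 (the root in 0 < X < 1).

X = 0.352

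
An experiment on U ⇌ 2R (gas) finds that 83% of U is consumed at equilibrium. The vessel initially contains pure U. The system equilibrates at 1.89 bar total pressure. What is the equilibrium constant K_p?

Let X = conversion of U (basis 1 mol U); extent of reaction ξ = X.
Mole table: n_U = 1 − X; n_R = 2X.
n_T = Σnᵢ = 1 + X.
At X = 0.83: n_U = 0.17, n_R = 1.66, n_T = 1.83.
p_i = (n_i/n_T)·P. K_p = p_R^2 / (p_U) = 16.7 bar.

K_p = 16.7 bar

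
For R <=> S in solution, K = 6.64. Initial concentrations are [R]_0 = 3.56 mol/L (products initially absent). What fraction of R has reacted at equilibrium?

Let X = conversion of R; extent ξ = 3.56·X mol/L.
Concentrations: [R] = 3.56 − 3.56X; [S] = 3.56X.
K = [S] / ([R]).
Equating to 6.64: the physical root is X = 0.869.

X = 0.869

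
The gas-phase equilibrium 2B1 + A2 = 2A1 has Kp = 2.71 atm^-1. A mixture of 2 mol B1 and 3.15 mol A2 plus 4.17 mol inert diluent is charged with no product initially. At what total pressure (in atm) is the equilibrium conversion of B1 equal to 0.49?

P = 1.13 atm

Let X = conversion of B1 (basis 2 mol B1); extent of reaction ξ = X.
Mole table: n_B1 = 2 − 2X; n_A2 = 3.15 − X; n_A1 = 2X; n_I = 4.17 (inert).
n_T = Σnᵢ = 9.32 − X.
Kp = p_A1^2 / (p_B1^2 p_A2) with p_i = (n_i/n_T)·P.
At X = 0.49: the mole-fraction product g(X) = Π y_i^ν_i = 3.064. Since Kp = g(X)·P^{-1}, P = (g/Kp)^(1/1) = (3.064/2.71)^(1/1) = 1.13 atm.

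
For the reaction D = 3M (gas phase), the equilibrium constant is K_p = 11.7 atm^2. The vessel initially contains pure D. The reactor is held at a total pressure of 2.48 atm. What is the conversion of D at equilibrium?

X = 0.520

Take 1 mol D as basis and let X be its fractional conversion, so ξ = X.
At extent ξ: n_D = 1 − X; n_M = 3X.
n_T = Σnᵢ = 1 + 2X.
With p_i = (n_i/n_T)P, K_p = p_M^3 / (p_D).
Substituting and setting equal to 11.7 atm^2 gives a polynomial in X; the root in (0,1) is X = 0.520.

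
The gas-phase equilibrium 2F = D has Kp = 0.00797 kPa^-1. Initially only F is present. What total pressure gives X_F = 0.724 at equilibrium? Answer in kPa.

Basis: 1 mol F initially; let X = conversion of F. Extent ξ = 0.5X.
Moles: n_F = 1 − X; n_D = 0.5X.
n_T = Σnᵢ = 1 − 0.5X.
Kp = p_D / (p_F^2) with p_i = (n_i/n_T)·P.
At X = 0.724: the mole-fraction product g(X) = Π y_i^ν_i = 3.032. Since Kp = g(X)·P^{-1}, P = (g/Kp)^(1/1) = (3.032/0.00797)^(1/1) = 380 kPa.

P = 380 kPa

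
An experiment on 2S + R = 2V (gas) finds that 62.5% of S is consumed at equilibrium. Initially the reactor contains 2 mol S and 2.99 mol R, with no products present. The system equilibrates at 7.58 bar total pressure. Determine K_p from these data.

Basis: 2 mol S initially; let X = conversion of S. Extent ξ = X.
Species balance: n_S = 2 − 2X; n_R = 2.99 − X; n_V = 2X.
n_T = Σnᵢ = 4.99 − X.
At X = 0.625: n_S = 0.75, n_R = 2.37, n_V = 1.25, n_T = 4.37.
p_i = (n_i/n_T)·P. K_p = p_V^2 / (p_S^2 p_R) = 0.676 bar^-1.

K_p = 0.676 bar^-1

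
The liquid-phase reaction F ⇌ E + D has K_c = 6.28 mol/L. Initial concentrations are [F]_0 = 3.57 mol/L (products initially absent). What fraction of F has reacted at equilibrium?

Let X = conversion of F; extent ξ = 3.57·X mol/L.
Concentrations: [F] = 3.57 − 3.57X; [E] = 3.57X; [D] = 3.57X.
K_c = [E] [D] / ([F]).
Solving K_c = 6.28 for X ∈ (0,1): X = 0.712.

X = 0.712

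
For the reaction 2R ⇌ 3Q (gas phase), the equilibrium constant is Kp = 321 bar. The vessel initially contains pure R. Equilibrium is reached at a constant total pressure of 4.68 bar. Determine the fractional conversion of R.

X = 0.854

Let X = conversion of R (basis 1 mol R); extent of reaction ξ = 0.5X.
Moles: n_R = 1 − X; n_Q = 1.5X.
Summing: n_T = 1 + 0.5X.
With p_i = (n_i/n_T)P, Kp = p_Q^3 / (p_R^2).
Setting this equal to 321 bar and taking the physical root (0 < X < 1) gives X = 0.854.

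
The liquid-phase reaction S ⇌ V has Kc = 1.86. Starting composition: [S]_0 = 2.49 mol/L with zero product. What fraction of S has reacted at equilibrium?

X = 0.650

Let X = conversion of S; extent ξ = 2.49·X mol/L.
Concentrations: [S] = 2.49 − 2.49X; [V] = 2.49X.
Kc = [V] / ([S]).
Equating to 1.86: the physical root is X = 0.650.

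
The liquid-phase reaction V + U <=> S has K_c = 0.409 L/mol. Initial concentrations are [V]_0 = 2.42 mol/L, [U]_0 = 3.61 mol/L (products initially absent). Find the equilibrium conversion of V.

Let X = conversion of V; extent ξ = 2.42·X mol/L.
Concentrations: [V] = 2.42 − 2.42X; [U] = 3.61 − 2.42X; [S] = 2.42X.
K_c = [S] / ([V] [U]).
Setting equal to 0.409 and solving for X on (0,1) gives X = 0.496.

X = 0.496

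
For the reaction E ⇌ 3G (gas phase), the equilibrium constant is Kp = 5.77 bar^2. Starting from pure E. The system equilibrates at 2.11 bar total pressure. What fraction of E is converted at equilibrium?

X = 0.457

Take 1 mol E as basis and let X be its fractional conversion, so ξ = X.
At extent ξ: n_E = 1 − X; n_G = 3X.
Total moles n_T = 1 + 2X.
Mole fractions y_i = n_i/n_T; Kp = p_G^3 / (p_E) with p_i = y_i·P.
Setting this equal to 5.77 bar^2 and taking the physical root (0 < X < 1) gives X = 0.457.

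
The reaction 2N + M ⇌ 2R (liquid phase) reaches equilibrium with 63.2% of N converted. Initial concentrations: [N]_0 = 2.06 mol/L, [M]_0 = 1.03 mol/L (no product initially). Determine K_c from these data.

K_c = 7.78 L/mol

Let X = conversion of N.
Concentrations: [N] = 2.06 − 2.06X; [M] = 1.03 − 1.03X; [R] = 2.06X.
At X = 0.632: [N] = 0.758, [M] = 0.379, [R] = 1.3.
K_c = [R]^2 / ([N]^2 [M]) = 7.78 L/mol.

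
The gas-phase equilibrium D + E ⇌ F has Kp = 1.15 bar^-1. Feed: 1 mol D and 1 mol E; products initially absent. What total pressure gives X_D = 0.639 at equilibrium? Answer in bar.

Basis: 1 mol D initially; let X = conversion of D. Extent ξ = X.
At extent ξ: n_D = 1 − X; n_E = 1 − X; n_F = X.
Summing: n_T = 2 − X.
Kp = p_F / (p_D p_E) with p_i = (n_i/n_T)·P.
At X = 0.639: the mole-fraction product g(X) = Π y_i^ν_i = 6.673. Since Kp = g(X)·P^{-1}, P = (g/Kp)^(1/1) = (6.673/1.15)^(1/1) = 5.8 bar.

P = 5.8 bar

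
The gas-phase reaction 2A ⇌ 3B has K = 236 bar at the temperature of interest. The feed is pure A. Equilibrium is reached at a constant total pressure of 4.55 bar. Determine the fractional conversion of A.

Let X = conversion of A (basis 1 mol A); extent of reaction ξ = 0.5X.
Mole table: n_A = 1 − X; n_B = 1.5X.
Summing: n_T = 1 + 0.5X.
y_i = n_i/n_T, p_i = y_i·P. K = p_B^3 / (p_A^2).
Substituting and setting equal to 236 bar gives a polynomial in X; the root in (0,1) is X = 0.836.

X = 0.836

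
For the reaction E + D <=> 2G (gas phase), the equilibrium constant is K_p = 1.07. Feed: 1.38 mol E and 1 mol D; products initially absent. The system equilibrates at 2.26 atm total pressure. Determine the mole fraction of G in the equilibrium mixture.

y_G = 0.334

Take 1 mol D as basis and let X be its fractional conversion, so ξ = X.
At extent ξ: n_E = 1.38 − X; n_D = 1 − X; n_G = 2X.
Since Δν = 0, n_T = 2.38 throughout.
Mole fractions y_i = n_i/n_T; K_p = p_G^2 / (p_E p_D) with p_i = y_i·P.
This yields a degree-2 equation in X; solving on (0,1), X = 0.398.
Then n_G = 0.796, n_T = 2.38, so y_G = 0.334.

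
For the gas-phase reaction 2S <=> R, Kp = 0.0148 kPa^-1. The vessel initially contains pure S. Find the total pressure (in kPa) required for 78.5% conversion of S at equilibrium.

Take 1 mol S as basis and let X be its fractional conversion, so ξ = 0.5X.
Species balance: n_S = 1 − X; n_R = 0.5X.
n_T = Σnᵢ = 1 − 0.5X.
Kp = p_R / (p_S^2) with p_i = (n_i/n_T)·P.
At X = 0.785: the mole-fraction product g(X) = Π y_i^ν_i = 5.158. Since Kp = g(X)·P^{-1}, P = (g/Kp)^(1/1) = (5.158/0.0148)^(1/1) = 349 kPa.

P = 349 kPa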